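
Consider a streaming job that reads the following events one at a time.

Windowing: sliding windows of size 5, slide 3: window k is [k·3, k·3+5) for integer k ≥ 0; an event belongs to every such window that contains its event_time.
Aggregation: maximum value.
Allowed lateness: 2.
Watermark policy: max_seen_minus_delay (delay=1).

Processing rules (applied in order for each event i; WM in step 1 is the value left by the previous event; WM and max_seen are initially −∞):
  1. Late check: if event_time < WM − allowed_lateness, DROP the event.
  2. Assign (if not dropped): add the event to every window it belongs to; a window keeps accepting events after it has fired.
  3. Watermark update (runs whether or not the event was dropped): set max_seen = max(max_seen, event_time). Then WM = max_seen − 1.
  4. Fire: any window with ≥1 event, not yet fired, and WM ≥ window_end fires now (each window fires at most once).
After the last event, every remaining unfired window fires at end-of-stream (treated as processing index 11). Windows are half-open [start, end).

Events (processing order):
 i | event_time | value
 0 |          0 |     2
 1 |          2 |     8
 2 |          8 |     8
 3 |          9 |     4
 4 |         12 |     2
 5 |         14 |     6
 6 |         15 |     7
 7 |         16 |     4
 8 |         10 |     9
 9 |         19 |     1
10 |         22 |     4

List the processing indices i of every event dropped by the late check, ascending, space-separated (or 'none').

8

i=0 t=0 v=2: → [0,5); WM=-1
i=1 t=2 v=8: → [0,5); WM=1
i=2 t=8 v=8: → [6,11); WM=7; [0,5) fires=8
i=3 t=9 v=4: → [9,14),[6,11); WM=8
i=4 t=12 v=2: → [12,17),[9,14); WM=11; [6,11) fires=8
i=5 t=14 v=6: → [12,17); WM=13
i=6 t=15 v=7: → [15,20),[12,17); WM=14; [9,14) fires=4
i=7 t=16 v=4: → [15,20),[12,17); WM=15
i=8 t=10 v=9: DROP (t<15-2); WM=15
i=9 t=19 v=1: → [18,23),[15,20); WM=18; [12,17) fires=7
i=10 t=22 v=4: → [21,26),[18,23); WM=21; [15,20) fires=7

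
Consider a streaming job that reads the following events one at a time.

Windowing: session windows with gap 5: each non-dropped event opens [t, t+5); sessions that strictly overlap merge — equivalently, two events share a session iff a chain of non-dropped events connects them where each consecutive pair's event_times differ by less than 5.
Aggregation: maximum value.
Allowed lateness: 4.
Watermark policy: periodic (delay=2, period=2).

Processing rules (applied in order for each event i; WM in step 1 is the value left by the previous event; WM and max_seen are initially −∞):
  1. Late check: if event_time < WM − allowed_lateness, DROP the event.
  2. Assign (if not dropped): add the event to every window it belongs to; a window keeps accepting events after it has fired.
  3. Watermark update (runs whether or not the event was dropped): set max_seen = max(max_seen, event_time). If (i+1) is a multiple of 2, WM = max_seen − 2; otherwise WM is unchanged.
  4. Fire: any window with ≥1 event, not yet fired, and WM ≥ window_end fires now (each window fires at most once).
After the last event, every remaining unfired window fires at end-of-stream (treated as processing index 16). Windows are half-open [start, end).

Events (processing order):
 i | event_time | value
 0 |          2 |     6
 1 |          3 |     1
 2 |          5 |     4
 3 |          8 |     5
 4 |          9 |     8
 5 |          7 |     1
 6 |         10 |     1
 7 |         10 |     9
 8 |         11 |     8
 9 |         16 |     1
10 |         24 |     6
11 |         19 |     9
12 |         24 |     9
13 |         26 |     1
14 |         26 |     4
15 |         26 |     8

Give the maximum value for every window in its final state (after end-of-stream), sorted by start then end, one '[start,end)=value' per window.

[2,16)=9 [16,24)=9 [24,31)=9

i=0 t=2 v=6: → [2,7); WM=−∞
i=1 t=3 v=1: → [2,8); WM=1
i=2 t=5 v=4: → [2,10); WM=1
i=3 t=8 v=5: → [2,13); WM=6
i=4 t=9 v=8: → [2,14); WM=6
i=5 t=7 v=1: → [2,14); WM=7
i=6 t=10 v=1: → [2,15); WM=7
i=7 t=10 v=9: → [2,15); WM=8
i=8 t=11 v=8: → [2,16); WM=8
i=9 t=16 v=1: → [16,21); WM=14
i=10 t=24 v=6: → [24,29); WM=14
i=11 t=19 v=9: → [16,24); WM=22
i=12 t=24 v=9: → [24,29); WM=22
i=13 t=26 v=1: → [24,31); WM=24
i=14 t=26 v=4: → [24,31); WM=24
i=15 t=26 v=8: → [24,31); WM=24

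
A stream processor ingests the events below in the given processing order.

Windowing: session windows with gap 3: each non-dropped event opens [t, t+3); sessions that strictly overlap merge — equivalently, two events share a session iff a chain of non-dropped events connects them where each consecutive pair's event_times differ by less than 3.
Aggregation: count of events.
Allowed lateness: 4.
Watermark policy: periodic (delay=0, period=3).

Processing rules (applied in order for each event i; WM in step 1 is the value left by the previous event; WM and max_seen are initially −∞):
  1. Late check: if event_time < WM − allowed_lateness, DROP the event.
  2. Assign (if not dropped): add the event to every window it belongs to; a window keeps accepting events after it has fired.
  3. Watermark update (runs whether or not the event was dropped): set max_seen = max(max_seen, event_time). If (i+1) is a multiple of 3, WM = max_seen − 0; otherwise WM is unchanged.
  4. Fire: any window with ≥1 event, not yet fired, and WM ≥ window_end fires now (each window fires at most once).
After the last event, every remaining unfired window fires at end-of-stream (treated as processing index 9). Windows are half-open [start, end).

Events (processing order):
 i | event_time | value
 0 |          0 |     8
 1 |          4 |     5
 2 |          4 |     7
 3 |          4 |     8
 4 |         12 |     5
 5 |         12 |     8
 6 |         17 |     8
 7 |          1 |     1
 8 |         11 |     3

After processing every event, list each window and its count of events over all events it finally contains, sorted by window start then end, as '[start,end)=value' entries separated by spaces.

[0,3)=1 [4,7)=3 [11,15)=3 [17,20)=1

i=0 t=0 v=8: → [0,3); WM=−∞
i=1 t=4 v=5: → [4,7); WM=−∞
i=2 t=4 v=7: → [4,7); WM=4
i=3 t=4 v=8: → [4,7); WM=4
i=4 t=12 v=5: → [12,15); WM=4
i=5 t=12 v=8: → [12,15); WM=12
i=6 t=17 v=8: → [17,20); WM=12
i=7 t=1 v=1: DROP (t<12-4); WM=12
i=8 t=11 v=3: → [11,15); WM=17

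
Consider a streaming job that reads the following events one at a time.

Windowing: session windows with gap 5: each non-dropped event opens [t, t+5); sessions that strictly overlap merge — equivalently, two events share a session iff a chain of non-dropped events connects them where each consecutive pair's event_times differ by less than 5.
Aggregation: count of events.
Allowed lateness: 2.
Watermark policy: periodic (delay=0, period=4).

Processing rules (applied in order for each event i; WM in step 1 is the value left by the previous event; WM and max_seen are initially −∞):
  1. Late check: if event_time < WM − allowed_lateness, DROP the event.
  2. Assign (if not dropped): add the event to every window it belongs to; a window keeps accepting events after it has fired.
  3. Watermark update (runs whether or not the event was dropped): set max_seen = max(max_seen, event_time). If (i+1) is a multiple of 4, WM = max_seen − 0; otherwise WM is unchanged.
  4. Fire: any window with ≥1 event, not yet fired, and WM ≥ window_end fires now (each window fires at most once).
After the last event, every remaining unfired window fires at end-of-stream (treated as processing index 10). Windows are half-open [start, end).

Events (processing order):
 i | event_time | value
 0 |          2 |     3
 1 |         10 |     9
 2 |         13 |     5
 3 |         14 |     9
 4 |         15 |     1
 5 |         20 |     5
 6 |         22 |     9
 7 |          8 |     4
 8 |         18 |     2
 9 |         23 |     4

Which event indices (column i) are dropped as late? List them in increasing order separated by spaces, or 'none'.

i=0 t=2 v=3: → [2,7); WM=−∞
i=1 t=10 v=9: → [10,15); WM=−∞
i=2 t=13 v=5: → [10,18); WM=−∞
i=3 t=14 v=9: → [10,19); WM=14
i=4 t=15 v=1: → [10,20); WM=14
i=5 t=20 v=5: → [20,25); WM=14
i=6 t=22 v=9: → [20,27); WM=14
i=7 t=8 v=4: DROP (t<14-2); WM=22
i=8 t=18 v=2: DROP (t<22-2); WM=22
i=9 t=23 v=4: → [20,28); WM=22

7 8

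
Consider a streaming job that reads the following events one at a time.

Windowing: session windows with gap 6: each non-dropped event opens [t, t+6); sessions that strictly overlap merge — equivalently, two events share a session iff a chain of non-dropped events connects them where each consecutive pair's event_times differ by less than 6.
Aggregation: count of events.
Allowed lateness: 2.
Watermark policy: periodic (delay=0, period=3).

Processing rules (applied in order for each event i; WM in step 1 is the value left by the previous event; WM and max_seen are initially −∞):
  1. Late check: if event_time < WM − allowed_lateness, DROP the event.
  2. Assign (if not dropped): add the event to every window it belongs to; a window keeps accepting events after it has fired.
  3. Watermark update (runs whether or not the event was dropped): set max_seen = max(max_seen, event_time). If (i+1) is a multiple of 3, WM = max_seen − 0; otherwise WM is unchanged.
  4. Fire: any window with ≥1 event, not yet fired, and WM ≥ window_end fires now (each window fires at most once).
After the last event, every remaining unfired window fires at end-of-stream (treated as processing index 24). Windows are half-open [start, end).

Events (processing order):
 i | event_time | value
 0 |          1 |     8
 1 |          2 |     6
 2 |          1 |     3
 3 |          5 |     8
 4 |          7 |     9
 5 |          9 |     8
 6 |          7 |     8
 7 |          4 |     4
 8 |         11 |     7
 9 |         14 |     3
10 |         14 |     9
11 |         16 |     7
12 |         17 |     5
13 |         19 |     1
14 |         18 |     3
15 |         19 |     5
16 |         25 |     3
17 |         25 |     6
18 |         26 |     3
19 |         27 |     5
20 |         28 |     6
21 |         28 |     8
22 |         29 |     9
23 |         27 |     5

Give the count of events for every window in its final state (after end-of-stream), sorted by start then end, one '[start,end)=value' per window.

[1,25)=15 [25,35)=8

i=0 t=1 v=8: → [1,7); WM=−∞
i=1 t=2 v=6: → [1,8); WM=−∞
i=2 t=1 v=3: → [1,8); WM=2
i=3 t=5 v=8: → [1,11); WM=2
i=4 t=7 v=9: → [1,13); WM=2
i=5 t=9 v=8: → [1,15); WM=9
i=6 t=7 v=8: → [1,15); WM=9
i=7 t=4 v=4: DROP (t<9-2); WM=9
i=8 t=11 v=7: → [1,17); WM=11
i=9 t=14 v=3: → [1,20); WM=11
i=10 t=14 v=9: → [1,20); WM=11
i=11 t=16 v=7: → [1,22); WM=16
i=12 t=17 v=5: → [1,23); WM=16
i=13 t=19 v=1: → [1,25); WM=16
i=14 t=18 v=3: → [1,25); WM=19
i=15 t=19 v=5: → [1,25); WM=19
i=16 t=25 v=3: → [25,31); WM=19
i=17 t=25 v=6: → [25,31); WM=25
i=18 t=26 v=3: → [25,32); WM=25
i=19 t=27 v=5: → [25,33); WM=25
i=20 t=28 v=6: → [25,34); WM=28
i=21 t=28 v=8: → [25,34); WM=28
i=22 t=29 v=9: → [25,35); WM=28
i=23 t=27 v=5: → [25,35); WM=29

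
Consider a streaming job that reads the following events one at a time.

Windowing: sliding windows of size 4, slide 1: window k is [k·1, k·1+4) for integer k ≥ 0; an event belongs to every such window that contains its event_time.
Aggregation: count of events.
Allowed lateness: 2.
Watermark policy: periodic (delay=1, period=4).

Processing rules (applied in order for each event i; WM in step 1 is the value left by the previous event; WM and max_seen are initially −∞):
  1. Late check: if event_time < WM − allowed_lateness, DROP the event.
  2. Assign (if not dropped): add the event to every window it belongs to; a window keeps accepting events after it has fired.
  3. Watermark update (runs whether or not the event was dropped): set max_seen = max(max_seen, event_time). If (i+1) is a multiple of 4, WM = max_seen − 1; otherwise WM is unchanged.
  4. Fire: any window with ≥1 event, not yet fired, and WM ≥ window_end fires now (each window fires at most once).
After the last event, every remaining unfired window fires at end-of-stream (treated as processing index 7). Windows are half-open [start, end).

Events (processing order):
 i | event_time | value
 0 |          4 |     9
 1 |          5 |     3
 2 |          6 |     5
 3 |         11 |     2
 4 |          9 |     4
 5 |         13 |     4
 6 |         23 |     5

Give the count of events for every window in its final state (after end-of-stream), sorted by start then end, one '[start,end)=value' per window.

[1,5)=1 [2,6)=2 [3,7)=3 [4,8)=3 [5,9)=2 [6,10)=2 [7,11)=1 [8,12)=2 [9,13)=2 [10,14)=2 [11,15)=2 [12,16)=1 [13,17)=1 [20,24)=1 [21,25)=1 [22,26)=1 [23,27)=1

i=0 t=4 v=9: → [4,8),[3,7),[2,6),[1,5); WM=−∞
i=1 t=5 v=3: → [5,9),[4,8),[3,7),[2,6); WM=−∞
i=2 t=6 v=5: → [6,10),[5,9),[4,8),[3,7); WM=−∞
i=3 t=11 v=2: → [11,15),[10,14),[9,13),[8,12); WM=10; [1,5) fires=1 [2,6) fires=2 [3,7) fires=3 [4,8) fires=3 [5,9) fires=2 [6,10) fires=1
i=4 t=9 v=4: → [9,13),[8,12),[7,11),[6,10); WM=10
i=5 t=13 v=4: → [13,17),[12,16),[11,15),[10,14); WM=10
i=6 t=23 v=5: → [23,27),[22,26),[21,25),[20,24); WM=10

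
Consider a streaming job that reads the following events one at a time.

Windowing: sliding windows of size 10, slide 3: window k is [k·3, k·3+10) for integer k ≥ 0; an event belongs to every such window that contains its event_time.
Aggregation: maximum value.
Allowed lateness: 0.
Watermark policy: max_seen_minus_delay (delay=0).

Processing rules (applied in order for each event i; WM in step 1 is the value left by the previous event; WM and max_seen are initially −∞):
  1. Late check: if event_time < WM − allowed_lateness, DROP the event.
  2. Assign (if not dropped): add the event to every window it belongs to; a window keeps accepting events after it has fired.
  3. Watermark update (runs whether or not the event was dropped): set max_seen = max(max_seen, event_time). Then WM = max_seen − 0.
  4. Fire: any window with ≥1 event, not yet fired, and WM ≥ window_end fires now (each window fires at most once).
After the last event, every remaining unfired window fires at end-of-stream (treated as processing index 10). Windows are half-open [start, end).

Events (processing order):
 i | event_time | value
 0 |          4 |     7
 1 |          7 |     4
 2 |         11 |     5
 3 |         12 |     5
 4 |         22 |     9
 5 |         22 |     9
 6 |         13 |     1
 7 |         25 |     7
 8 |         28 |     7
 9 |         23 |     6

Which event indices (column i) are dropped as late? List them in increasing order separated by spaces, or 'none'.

6 9

i=0 t=4 v=7: → [3,13),[0,10); WM=4
i=1 t=7 v=4: → [6,16),[3,13),[0,10); WM=7
i=2 t=11 v=5: → [9,19),[6,16),[3,13); WM=11; [0,10) fires=7
i=3 t=12 v=5: → [12,22),[9,19),[6,16),[3,13); WM=12
i=4 t=22 v=9: → [21,31),[18,28),[15,25); WM=22; [3,13) fires=7 [6,16) fires=5 [9,19) fires=5 [12,22) fires=5
i=5 t=22 v=9: → [21,31),[18,28),[15,25); WM=22
i=6 t=13 v=1: DROP (t<22-0); WM=22
i=7 t=25 v=7: → [24,34),[21,31),[18,28); WM=25; [15,25) fires=9
i=8 t=28 v=7: → [27,37),[24,34),[21,31); WM=28; [18,28) fires=9
i=9 t=23 v=6: DROP (t<28-0); WM=28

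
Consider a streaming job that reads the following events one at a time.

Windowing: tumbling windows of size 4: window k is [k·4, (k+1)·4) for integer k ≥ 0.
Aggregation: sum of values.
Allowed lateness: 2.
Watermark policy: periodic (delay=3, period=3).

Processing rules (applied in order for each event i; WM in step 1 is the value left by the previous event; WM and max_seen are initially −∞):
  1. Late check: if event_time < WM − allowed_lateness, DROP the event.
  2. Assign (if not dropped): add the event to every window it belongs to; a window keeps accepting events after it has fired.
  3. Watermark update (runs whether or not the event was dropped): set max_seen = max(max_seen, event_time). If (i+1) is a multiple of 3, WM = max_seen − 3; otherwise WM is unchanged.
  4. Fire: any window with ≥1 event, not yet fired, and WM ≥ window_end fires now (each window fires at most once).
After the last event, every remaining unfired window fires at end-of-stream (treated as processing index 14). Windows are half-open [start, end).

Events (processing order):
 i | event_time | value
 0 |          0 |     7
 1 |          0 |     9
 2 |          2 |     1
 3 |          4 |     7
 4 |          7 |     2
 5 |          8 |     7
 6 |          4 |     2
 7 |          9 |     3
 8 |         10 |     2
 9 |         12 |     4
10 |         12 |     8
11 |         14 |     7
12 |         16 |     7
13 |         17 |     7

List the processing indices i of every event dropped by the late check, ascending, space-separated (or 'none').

i=0 t=0 v=7: → [0,4); WM=−∞
i=1 t=0 v=9: → [0,4); WM=−∞
i=2 t=2 v=1: → [0,4); WM=-1
i=3 t=4 v=7: → [4,8); WM=-1
i=4 t=7 v=2: → [4,8); WM=-1
i=5 t=8 v=7: → [8,12); WM=5; [0,4) fires=17
i=6 t=4 v=2: → [4,8); WM=5
i=7 t=9 v=3: → [8,12); WM=5
i=8 t=10 v=2: → [8,12); WM=7
i=9 t=12 v=4: → [12,16); WM=7
i=10 t=12 v=8: → [12,16); WM=7
i=11 t=14 v=7: → [12,16); WM=11; [4,8) fires=11
i=12 t=16 v=7: → [16,20); WM=11
i=13 t=17 v=7: → [16,20); WM=11

none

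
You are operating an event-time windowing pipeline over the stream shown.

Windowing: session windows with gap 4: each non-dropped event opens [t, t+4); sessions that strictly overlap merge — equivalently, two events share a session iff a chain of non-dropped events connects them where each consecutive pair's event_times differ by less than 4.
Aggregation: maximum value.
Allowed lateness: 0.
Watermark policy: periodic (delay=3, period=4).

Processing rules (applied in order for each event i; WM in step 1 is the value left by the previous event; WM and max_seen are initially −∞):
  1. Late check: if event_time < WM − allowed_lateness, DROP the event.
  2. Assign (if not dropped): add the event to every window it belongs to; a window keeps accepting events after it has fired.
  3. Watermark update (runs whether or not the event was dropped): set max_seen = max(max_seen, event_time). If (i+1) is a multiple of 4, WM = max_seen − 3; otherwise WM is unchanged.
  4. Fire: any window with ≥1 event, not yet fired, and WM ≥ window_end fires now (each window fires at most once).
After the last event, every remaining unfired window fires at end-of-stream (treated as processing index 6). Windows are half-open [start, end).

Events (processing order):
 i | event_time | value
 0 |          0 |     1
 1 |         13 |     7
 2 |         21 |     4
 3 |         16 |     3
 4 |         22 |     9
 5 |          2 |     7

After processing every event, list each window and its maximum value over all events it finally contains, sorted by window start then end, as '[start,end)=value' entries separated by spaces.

i=0 t=0 v=1: → [0,4); WM=−∞
i=1 t=13 v=7: → [13,17); WM=−∞
i=2 t=21 v=4: → [21,25); WM=−∞
i=3 t=16 v=3: → [13,20); WM=18
i=4 t=22 v=9: → [21,26); WM=18
i=5 t=2 v=7: DROP (t<18-0); WM=18

[0,4)=1 [13,20)=7 [21,26)=9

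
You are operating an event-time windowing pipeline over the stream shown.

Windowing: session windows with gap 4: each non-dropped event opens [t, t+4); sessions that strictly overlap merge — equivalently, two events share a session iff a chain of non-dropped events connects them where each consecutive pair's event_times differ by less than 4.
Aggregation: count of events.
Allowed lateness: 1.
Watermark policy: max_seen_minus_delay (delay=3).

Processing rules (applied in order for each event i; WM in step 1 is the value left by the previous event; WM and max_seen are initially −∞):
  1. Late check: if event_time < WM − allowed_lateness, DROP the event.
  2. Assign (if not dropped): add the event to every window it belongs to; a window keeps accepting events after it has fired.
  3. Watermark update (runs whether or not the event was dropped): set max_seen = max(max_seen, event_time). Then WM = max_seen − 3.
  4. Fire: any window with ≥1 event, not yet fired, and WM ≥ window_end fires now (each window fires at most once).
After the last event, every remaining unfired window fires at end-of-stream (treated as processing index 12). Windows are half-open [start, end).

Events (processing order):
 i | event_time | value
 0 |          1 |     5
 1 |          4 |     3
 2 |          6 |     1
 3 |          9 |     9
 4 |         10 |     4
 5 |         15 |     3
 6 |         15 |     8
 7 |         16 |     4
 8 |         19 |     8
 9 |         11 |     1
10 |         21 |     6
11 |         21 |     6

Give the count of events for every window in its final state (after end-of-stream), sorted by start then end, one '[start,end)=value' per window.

[1,14)=5 [15,25)=6

i=0 t=1 v=5: → [1,5); WM=-2
i=1 t=4 v=3: → [1,8); WM=1
i=2 t=6 v=1: → [1,10); WM=3
i=3 t=9 v=9: → [1,13); WM=6
i=4 t=10 v=4: → [1,14); WM=7
i=5 t=15 v=3: → [15,19); WM=12
i=6 t=15 v=8: → [15,19); WM=12
i=7 t=16 v=4: → [15,20); WM=13
i=8 t=19 v=8: → [15,23); WM=16
i=9 t=11 v=1: DROP (t<16-1); WM=16
i=10 t=21 v=6: → [15,25); WM=18
i=11 t=21 v=6: → [15,25); WM=18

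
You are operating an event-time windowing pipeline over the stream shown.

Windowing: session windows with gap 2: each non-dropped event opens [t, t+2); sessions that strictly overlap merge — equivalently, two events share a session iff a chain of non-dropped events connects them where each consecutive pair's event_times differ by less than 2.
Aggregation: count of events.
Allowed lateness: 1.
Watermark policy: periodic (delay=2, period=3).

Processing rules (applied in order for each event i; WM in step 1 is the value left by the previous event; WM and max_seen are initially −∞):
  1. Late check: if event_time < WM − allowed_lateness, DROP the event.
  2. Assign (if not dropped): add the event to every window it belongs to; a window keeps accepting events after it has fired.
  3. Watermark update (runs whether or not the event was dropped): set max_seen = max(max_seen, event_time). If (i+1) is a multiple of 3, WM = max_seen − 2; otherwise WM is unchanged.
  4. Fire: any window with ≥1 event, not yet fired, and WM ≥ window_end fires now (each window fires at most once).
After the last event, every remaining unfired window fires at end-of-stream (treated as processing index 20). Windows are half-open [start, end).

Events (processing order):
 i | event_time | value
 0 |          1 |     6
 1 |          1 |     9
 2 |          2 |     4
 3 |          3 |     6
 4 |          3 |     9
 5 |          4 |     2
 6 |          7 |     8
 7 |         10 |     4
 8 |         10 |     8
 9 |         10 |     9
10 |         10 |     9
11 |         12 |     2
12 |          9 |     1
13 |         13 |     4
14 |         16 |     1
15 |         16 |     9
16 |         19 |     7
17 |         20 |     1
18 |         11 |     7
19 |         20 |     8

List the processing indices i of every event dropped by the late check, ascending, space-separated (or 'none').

18

i=0 t=1 v=6: → [1,3); WM=−∞
i=1 t=1 v=9: → [1,3); WM=−∞
i=2 t=2 v=4: → [1,4); WM=0
i=3 t=3 v=6: → [1,5); WM=0
i=4 t=3 v=9: → [1,5); WM=0
i=5 t=4 v=2: → [1,6); WM=2
i=6 t=7 v=8: → [7,9); WM=2
i=7 t=10 v=4: → [10,12); WM=2
i=8 t=10 v=8: → [10,12); WM=8
i=9 t=10 v=9: → [10,12); WM=8
i=10 t=10 v=9: → [10,12); WM=8
i=11 t=12 v=2: → [12,14); WM=10
i=12 t=9 v=1: → [9,12); WM=10
i=13 t=13 v=4: → [12,15); WM=10
i=14 t=16 v=1: → [16,18); WM=14
i=15 t=16 v=9: → [16,18); WM=14
i=16 t=19 v=7: → [19,21); WM=14
i=17 t=20 v=1: → [19,22); WM=18
i=18 t=11 v=7: DROP (t<18-1); WM=18
i=19 t=20 v=8: → [19,22); WM=18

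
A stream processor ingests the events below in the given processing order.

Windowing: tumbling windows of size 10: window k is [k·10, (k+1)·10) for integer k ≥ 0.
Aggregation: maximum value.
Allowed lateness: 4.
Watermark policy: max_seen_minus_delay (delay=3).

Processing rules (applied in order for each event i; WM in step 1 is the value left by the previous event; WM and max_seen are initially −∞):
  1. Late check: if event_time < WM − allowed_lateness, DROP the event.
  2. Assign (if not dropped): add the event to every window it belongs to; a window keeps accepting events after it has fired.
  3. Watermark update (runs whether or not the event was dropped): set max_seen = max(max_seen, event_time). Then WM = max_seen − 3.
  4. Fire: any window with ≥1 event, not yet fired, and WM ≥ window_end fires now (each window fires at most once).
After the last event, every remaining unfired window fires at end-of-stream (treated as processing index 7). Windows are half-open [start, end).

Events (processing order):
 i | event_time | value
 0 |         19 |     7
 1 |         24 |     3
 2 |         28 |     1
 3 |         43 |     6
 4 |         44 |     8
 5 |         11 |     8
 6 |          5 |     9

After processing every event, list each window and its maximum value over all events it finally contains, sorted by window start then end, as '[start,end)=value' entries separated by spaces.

[10,20)=7 [20,30)=3 [40,50)=8

i=0 t=19 v=7: → [10,20); WM=16
i=1 t=24 v=3: → [20,30); WM=21; [10,20) fires=7
i=2 t=28 v=1: → [20,30); WM=25
i=3 t=43 v=6: → [40,50); WM=40; [20,30) fires=3
i=4 t=44 v=8: → [40,50); WM=41
i=5 t=11 v=8: DROP (t<41-4); WM=41
i=6 t=5 v=9: DROP (t<41-4); WM=41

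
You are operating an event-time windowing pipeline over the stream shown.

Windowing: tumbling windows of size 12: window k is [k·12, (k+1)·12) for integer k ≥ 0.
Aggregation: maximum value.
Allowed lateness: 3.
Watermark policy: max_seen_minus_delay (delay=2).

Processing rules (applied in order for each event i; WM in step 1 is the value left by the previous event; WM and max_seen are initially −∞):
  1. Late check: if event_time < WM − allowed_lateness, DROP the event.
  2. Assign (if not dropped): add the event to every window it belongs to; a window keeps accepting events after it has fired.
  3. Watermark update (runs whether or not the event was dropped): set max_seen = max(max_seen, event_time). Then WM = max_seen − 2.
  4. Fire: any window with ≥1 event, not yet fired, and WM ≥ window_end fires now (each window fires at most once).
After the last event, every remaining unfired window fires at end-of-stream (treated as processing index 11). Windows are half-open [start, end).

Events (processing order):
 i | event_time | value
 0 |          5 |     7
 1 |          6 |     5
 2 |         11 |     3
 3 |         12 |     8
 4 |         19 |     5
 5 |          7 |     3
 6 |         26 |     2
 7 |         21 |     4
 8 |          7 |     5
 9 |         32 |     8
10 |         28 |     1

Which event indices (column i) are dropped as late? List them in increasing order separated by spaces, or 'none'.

5 8

i=0 t=5 v=7: → [0,12); WM=3
i=1 t=6 v=5: → [0,12); WM=4
i=2 t=11 v=3: → [0,12); WM=9
i=3 t=12 v=8: → [12,24); WM=10
i=4 t=19 v=5: → [12,24); WM=17; [0,12) fires=7
i=5 t=7 v=3: DROP (t<17-3); WM=17
i=6 t=26 v=2: → [24,36); WM=24; [12,24) fires=8
i=7 t=21 v=4: → [12,24); WM=24
i=8 t=7 v=5: DROP (t<24-3); WM=24
i=9 t=32 v=8: → [24,36); WM=30
i=10 t=28 v=1: → [24,36); WM=30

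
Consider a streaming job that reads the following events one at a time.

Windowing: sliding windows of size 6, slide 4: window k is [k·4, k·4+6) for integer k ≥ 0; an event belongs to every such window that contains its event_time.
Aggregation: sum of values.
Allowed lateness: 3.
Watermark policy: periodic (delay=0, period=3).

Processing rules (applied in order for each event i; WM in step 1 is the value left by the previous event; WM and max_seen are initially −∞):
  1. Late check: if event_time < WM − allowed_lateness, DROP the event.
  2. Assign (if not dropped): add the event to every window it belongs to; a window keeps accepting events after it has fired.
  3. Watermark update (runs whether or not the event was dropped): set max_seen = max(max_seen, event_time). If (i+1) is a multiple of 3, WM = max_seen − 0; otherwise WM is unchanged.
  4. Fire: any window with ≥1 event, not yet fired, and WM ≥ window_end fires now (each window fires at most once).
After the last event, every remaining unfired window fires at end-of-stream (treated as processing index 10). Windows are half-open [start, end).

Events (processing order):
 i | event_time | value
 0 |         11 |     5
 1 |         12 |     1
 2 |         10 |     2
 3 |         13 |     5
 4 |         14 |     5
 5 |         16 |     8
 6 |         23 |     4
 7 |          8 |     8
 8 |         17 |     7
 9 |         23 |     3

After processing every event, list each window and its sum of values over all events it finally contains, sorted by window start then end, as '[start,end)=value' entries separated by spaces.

[8,14)=13 [12,18)=26 [16,22)=15 [20,26)=7

i=0 t=11 v=5: → [8,14); WM=−∞
i=1 t=12 v=1: → [12,18),[8,14); WM=−∞
i=2 t=10 v=2: → [8,14); WM=12
i=3 t=13 v=5: → [12,18),[8,14); WM=12
i=4 t=14 v=5: → [12,18); WM=12
i=5 t=16 v=8: → [16,22),[12,18); WM=16; [8,14) fires=13
i=6 t=23 v=4: → [20,26); WM=16
i=7 t=8 v=8: DROP (t<16-3); WM=16
i=8 t=17 v=7: → [16,22),[12,18); WM=23; [12,18) fires=26 [16,22) fires=15
i=9 t=23 v=3: → [20,26); WM=23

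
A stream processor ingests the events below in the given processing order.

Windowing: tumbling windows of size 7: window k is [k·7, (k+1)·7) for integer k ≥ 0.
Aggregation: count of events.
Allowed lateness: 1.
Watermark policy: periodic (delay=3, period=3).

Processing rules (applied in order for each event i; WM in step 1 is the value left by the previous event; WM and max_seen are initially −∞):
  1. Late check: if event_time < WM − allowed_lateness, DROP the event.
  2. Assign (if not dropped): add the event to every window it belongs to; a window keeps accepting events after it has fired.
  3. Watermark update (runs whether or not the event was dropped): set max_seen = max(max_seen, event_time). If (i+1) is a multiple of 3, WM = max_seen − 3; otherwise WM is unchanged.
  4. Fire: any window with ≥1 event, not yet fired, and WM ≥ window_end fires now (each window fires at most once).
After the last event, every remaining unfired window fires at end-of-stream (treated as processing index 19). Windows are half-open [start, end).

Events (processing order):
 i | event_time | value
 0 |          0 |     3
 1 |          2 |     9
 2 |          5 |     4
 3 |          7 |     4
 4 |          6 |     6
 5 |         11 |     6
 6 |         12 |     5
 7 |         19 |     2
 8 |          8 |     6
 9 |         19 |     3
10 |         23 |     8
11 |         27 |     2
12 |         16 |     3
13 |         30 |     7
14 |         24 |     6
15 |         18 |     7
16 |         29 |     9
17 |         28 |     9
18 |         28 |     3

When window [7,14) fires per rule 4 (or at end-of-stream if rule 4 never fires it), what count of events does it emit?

4

i=0 t=0 v=3: → [0,7); WM=−∞
i=1 t=2 v=9: → [0,7); WM=−∞
i=2 t=5 v=4: → [0,7); WM=2
i=3 t=7 v=4: → [7,14); WM=2
i=4 t=6 v=6: → [0,7); WM=2
i=5 t=11 v=6: → [7,14); WM=8; [0,7) fires=4
i=6 t=12 v=5: → [7,14); WM=8
i=7 t=19 v=2: → [14,21); WM=8
i=8 t=8 v=6: → [7,14); WM=16; [7,14) fires=4
i=9 t=19 v=3: → [14,21); WM=16
i=10 t=23 v=8: → [21,28); WM=16
i=11 t=27 v=2: → [21,28); WM=24; [14,21) fires=2
i=12 t=16 v=3: DROP (t<24-1); WM=24
i=13 t=30 v=7: → [28,35); WM=24
i=14 t=24 v=6: → [21,28); WM=27
i=15 t=18 v=7: DROP (t<27-1); WM=27
i=16 t=29 v=9: → [28,35); WM=27
i=17 t=28 v=9: → [28,35); WM=27
i=18 t=28 v=3: → [28,35); WM=27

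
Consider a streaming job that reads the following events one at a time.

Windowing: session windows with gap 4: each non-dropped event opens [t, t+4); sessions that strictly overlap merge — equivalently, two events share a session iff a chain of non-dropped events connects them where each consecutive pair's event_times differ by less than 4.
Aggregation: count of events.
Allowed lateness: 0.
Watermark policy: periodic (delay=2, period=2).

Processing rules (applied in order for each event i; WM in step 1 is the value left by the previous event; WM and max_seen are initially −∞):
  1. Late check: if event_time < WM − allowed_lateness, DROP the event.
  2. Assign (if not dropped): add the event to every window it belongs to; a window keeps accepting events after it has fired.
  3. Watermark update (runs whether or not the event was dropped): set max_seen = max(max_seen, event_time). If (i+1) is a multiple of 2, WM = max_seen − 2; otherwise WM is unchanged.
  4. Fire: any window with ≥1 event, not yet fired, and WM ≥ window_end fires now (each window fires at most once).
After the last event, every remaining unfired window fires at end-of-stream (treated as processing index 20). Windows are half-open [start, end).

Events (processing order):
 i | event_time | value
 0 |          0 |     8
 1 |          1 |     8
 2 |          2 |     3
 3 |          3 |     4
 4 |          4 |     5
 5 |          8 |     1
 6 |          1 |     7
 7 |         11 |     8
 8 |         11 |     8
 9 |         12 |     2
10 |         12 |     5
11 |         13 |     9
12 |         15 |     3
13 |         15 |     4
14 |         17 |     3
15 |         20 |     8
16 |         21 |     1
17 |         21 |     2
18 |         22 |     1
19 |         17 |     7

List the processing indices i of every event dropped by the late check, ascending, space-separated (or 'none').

i=0 t=0 v=8: → [0,4); WM=−∞
i=1 t=1 v=8: → [0,5); WM=-1
i=2 t=2 v=3: → [0,6); WM=-1
i=3 t=3 v=4: → [0,7); WM=1
i=4 t=4 v=5: → [0,8); WM=1
i=5 t=8 v=1: → [8,12); WM=6
i=6 t=1 v=7: DROP (t<6-0); WM=6
i=7 t=11 v=8: → [8,15); WM=9
i=8 t=11 v=8: → [8,15); WM=9
i=9 t=12 v=2: → [8,16); WM=10
i=10 t=12 v=5: → [8,16); WM=10
i=11 t=13 v=9: → [8,17); WM=11
i=12 t=15 v=3: → [8,19); WM=11
i=13 t=15 v=4: → [8,19); WM=13
i=14 t=17 v=3: → [8,21); WM=13
i=15 t=20 v=8: → [8,24); WM=18
i=16 t=21 v=1: → [8,25); WM=18
i=17 t=21 v=2: → [8,25); WM=19
i=18 t=22 v=1: → [8,26); WM=19
i=19 t=17 v=7: DROP (t<19-0); WM=20

6 19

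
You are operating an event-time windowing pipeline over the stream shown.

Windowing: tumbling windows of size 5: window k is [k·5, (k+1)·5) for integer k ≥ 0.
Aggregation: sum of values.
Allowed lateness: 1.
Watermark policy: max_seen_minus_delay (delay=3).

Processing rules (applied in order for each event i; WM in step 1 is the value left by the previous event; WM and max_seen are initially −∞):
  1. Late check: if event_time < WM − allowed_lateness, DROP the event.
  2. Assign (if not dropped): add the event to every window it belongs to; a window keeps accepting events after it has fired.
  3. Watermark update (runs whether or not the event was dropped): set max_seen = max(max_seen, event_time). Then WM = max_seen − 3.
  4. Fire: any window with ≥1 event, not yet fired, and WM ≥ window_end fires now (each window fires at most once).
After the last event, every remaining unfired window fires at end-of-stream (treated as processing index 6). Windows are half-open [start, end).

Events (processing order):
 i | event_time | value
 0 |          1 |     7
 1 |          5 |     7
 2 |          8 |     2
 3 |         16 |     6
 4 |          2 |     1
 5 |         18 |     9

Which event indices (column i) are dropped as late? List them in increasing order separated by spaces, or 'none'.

4

i=0 t=1 v=7: → [0,5); WM=-2
i=1 t=5 v=7: → [5,10); WM=2
i=2 t=8 v=2: → [5,10); WM=5; [0,5) fires=7
i=3 t=16 v=6: → [15,20); WM=13; [5,10) fires=9
i=4 t=2 v=1: DROP (t<13-1); WM=13
i=5 t=18 v=9: → [15,20); WM=15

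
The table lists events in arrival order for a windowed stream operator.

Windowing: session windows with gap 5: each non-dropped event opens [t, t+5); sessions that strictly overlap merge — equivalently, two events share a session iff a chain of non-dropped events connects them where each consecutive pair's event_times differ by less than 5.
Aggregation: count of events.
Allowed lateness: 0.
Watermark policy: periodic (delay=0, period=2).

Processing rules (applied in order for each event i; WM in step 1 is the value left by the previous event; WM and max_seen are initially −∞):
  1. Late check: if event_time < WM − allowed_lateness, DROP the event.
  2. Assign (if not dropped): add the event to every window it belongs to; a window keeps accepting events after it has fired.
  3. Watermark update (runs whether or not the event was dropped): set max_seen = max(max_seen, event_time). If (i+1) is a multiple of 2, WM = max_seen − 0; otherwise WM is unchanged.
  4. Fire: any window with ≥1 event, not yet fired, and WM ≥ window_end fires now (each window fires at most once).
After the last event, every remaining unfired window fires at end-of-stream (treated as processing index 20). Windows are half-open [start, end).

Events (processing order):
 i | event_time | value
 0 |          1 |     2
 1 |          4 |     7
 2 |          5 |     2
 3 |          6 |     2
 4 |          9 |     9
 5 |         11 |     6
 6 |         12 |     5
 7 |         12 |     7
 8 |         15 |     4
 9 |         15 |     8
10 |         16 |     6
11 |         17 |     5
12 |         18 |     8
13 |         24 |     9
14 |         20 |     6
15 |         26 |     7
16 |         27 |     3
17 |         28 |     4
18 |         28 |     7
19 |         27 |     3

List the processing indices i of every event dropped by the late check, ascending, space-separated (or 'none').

14 19

i=0 t=1 v=2: → [1,6); WM=−∞
i=1 t=4 v=7: → [1,9); WM=4
i=2 t=5 v=2: → [1,10); WM=4
i=3 t=6 v=2: → [1,11); WM=6
i=4 t=9 v=9: → [1,14); WM=6
i=5 t=11 v=6: → [1,16); WM=11
i=6 t=12 v=5: → [1,17); WM=11
i=7 t=12 v=7: → [1,17); WM=12
i=8 t=15 v=4: → [1,20); WM=12
i=9 t=15 v=8: → [1,20); WM=15
i=10 t=16 v=6: → [1,21); WM=15
i=11 t=17 v=5: → [1,22); WM=17
i=12 t=18 v=8: → [1,23); WM=17
i=13 t=24 v=9: → [24,29); WM=24
i=14 t=20 v=6: DROP (t<24-0); WM=24
i=15 t=26 v=7: → [24,31); WM=26
i=16 t=27 v=3: → [24,32); WM=26
i=17 t=28 v=4: → [24,33); WM=28
i=18 t=28 v=7: → [24,33); WM=28
i=19 t=27 v=3: DROP (t<28-0); WM=28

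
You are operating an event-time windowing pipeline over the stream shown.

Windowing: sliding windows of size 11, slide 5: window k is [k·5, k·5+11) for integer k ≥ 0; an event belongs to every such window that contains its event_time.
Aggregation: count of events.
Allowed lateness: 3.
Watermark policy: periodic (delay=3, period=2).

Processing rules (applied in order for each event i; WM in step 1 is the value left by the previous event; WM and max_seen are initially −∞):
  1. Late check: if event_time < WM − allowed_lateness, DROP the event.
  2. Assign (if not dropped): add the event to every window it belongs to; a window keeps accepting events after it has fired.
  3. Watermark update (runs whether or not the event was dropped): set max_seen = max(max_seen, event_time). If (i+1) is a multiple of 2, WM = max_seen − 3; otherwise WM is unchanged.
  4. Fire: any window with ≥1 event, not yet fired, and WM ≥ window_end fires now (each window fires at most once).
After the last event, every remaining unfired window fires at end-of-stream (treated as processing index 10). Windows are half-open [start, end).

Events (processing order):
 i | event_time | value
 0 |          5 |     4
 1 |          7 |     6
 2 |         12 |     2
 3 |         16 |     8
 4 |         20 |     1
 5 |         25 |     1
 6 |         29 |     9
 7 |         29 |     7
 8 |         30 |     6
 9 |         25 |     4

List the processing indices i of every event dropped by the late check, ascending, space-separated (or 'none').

i=0 t=5 v=4: → [5,16),[0,11); WM=−∞
i=1 t=7 v=6: → [5,16),[0,11); WM=4
i=2 t=12 v=2: → [10,21),[5,16); WM=4
i=3 t=16 v=8: → [15,26),[10,21); WM=13; [0,11) fires=2
i=4 t=20 v=1: → [20,31),[15,26),[10,21); WM=13
i=5 t=25 v=1: → [25,36),[20,31),[15,26); WM=22; [5,16) fires=3 [10,21) fires=3
i=6 t=29 v=9: → [25,36),[20,31); WM=22
i=7 t=29 v=7: → [25,36),[20,31); WM=26; [15,26) fires=3
i=8 t=30 v=6: → [30,41),[25,36),[20,31); WM=26
i=9 t=25 v=4: → [25,36),[20,31),[15,26); WM=27

none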